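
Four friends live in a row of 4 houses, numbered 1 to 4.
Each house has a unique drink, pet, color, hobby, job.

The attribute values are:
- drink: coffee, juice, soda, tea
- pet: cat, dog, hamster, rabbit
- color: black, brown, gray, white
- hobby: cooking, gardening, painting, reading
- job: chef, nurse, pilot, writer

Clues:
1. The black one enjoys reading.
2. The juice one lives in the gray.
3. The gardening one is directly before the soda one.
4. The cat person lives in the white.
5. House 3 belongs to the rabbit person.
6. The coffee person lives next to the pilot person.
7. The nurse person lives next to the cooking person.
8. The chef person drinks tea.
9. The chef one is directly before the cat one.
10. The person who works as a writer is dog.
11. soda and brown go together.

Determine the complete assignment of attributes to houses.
Solution:

House | Drink | Pet | Color | Hobby | Job
-----------------------------------------
  1   | tea | hamster | black | reading | chef
  2   | coffee | cat | white | gardening | nurse
  3   | soda | rabbit | brown | cooking | pilot
  4   | juice | dog | gray | painting | writer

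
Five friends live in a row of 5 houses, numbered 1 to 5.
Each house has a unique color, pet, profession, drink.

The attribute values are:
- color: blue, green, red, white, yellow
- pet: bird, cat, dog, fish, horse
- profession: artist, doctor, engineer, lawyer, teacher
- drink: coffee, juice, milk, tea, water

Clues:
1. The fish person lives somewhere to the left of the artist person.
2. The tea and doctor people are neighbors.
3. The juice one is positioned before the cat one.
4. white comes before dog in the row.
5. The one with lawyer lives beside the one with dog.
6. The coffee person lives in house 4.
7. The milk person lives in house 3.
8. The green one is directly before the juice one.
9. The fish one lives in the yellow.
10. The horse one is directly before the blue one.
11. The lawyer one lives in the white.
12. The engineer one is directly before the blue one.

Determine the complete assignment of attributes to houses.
Solution:

House | Color | Pet | Profession | Drink
----------------------------------------
  1   | green | horse | engineer | tea
  2   | blue | bird | doctor | juice
  3   | yellow | fish | teacher | milk
  4   | white | cat | lawyer | coffee
  5   | red | dog | artist | water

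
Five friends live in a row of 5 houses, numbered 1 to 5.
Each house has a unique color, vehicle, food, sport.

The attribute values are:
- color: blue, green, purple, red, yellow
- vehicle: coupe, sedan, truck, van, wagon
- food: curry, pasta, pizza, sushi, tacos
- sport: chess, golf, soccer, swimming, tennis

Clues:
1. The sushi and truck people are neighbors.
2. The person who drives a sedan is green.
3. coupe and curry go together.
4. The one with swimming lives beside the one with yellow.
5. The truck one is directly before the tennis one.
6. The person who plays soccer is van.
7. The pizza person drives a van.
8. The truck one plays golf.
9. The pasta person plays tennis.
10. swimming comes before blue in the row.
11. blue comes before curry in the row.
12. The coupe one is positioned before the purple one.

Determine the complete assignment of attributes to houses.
Solution:

House | Color | Vehicle | Food | Sport
--------------------------------------
  1   | green | sedan | sushi | swimming
  2   | yellow | truck | tacos | golf
  3   | blue | wagon | pasta | tennis
  4   | red | coupe | curry | chess
  5   | purple | van | pizza | soccer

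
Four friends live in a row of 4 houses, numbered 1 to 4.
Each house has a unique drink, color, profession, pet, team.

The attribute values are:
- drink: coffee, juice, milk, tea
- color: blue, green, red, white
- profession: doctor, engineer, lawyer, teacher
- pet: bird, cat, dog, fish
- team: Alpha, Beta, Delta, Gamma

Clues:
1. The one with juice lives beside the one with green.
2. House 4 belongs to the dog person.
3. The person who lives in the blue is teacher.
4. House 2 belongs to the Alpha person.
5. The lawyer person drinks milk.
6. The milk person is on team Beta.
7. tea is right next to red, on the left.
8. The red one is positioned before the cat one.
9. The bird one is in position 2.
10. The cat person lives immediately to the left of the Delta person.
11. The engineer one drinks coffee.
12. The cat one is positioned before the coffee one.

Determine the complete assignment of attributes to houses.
Solution:

House | Drink | Color | Profession | Pet | Team
-----------------------------------------------
  1   | tea | blue | teacher | fish | Gamma
  2   | juice | red | doctor | bird | Alpha
  3   | milk | green | lawyer | cat | Beta
  4   | coffee | white | engineer | dog | Delta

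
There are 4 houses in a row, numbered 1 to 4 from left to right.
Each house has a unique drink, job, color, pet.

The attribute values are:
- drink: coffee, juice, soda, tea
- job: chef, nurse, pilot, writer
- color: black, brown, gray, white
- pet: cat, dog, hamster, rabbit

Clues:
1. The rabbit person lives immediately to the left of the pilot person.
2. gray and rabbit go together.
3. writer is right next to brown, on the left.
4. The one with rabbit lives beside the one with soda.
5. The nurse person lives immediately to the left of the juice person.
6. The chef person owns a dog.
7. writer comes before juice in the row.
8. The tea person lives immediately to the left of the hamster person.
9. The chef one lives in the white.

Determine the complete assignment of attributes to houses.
Solution:

House | Drink | Job | Color | Pet
---------------------------------
  1   | tea | writer | gray | rabbit
  2   | soda | pilot | brown | hamster
  3   | coffee | nurse | black | cat
  4   | juice | chef | white | dog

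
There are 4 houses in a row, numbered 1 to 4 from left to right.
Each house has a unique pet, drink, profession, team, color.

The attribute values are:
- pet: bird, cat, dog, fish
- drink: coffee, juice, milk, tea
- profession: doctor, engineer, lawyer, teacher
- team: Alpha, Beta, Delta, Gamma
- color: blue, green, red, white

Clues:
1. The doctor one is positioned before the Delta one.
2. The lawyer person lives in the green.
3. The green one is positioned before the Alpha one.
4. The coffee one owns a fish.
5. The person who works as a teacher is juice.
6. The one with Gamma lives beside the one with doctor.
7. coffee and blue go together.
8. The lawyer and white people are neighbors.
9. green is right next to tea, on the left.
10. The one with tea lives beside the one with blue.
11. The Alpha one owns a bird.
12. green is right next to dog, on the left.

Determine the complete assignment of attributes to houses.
Solution:

House | Pet | Drink | Profession | Team | Color
-----------------------------------------------
  1   | cat | milk | lawyer | Gamma | green
  2   | dog | tea | doctor | Beta | white
  3   | fish | coffee | engineer | Delta | blue
  4   | bird | juice | teacher | Alpha | red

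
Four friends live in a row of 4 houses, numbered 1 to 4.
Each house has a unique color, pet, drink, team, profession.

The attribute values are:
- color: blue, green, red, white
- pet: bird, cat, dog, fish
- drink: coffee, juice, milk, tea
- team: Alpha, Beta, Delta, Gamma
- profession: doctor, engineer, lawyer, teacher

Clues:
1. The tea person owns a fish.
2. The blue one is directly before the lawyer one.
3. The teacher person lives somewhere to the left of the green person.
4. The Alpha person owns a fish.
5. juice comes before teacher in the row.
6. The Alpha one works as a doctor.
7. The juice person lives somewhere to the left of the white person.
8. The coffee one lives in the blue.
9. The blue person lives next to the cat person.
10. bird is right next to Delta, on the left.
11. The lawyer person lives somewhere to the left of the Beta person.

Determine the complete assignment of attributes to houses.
Solution:

House | Color | Pet | Drink | Team | Profession
-----------------------------------------------
  1   | blue | bird | coffee | Gamma | engineer
  2   | red | cat | juice | Delta | lawyer
  3   | white | dog | milk | Beta | teacher
  4   | green | fish | tea | Alpha | doctor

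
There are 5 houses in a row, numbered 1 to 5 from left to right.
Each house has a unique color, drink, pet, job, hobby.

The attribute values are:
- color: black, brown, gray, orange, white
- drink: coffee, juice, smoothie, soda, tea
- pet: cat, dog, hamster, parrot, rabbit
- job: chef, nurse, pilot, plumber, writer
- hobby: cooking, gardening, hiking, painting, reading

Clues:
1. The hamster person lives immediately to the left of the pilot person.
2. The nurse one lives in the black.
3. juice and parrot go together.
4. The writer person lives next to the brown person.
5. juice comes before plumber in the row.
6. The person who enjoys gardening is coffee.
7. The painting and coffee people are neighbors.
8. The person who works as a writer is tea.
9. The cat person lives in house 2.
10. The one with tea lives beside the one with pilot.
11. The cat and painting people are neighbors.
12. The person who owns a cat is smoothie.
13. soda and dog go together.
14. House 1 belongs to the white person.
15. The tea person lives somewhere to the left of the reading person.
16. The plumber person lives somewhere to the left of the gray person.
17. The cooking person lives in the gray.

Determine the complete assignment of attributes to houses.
Solution:

House | Color | Drink | Pet | Job | Hobby
-----------------------------------------
  1   | white | tea | hamster | writer | hiking
  2   | brown | smoothie | cat | pilot | reading
  3   | black | juice | parrot | nurse | painting
  4   | orange | coffee | rabbit | plumber | gardening
  5   | gray | soda | dog | chef | cooking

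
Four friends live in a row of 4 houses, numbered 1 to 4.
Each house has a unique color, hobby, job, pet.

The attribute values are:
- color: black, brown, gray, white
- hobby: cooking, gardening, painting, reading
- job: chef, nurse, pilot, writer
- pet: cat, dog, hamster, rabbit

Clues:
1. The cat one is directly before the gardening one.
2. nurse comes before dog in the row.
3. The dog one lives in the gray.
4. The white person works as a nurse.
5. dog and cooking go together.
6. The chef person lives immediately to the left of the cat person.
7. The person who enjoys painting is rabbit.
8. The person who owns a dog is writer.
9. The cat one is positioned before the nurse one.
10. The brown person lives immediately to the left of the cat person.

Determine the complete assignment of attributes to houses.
Solution:

House | Color | Hobby | Job | Pet
---------------------------------
  1   | brown | painting | chef | rabbit
  2   | black | reading | pilot | cat
  3   | white | gardening | nurse | hamster
  4   | gray | cooking | writer | dog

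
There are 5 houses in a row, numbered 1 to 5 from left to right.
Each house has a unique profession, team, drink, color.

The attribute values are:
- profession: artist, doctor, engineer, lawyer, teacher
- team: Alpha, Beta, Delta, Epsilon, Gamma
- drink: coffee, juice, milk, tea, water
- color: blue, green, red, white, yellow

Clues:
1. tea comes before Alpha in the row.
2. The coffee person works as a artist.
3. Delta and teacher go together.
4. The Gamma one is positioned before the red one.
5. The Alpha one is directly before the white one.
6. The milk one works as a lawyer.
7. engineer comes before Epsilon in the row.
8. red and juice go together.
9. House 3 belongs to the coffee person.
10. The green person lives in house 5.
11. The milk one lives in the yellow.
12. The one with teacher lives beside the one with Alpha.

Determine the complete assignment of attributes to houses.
Solution:

House | Profession | Team | Drink | Color
-----------------------------------------
  1   | teacher | Delta | tea | blue
  2   | lawyer | Alpha | milk | yellow
  3   | artist | Gamma | coffee | white
  4   | engineer | Beta | juice | red
  5   | doctor | Epsilon | water | green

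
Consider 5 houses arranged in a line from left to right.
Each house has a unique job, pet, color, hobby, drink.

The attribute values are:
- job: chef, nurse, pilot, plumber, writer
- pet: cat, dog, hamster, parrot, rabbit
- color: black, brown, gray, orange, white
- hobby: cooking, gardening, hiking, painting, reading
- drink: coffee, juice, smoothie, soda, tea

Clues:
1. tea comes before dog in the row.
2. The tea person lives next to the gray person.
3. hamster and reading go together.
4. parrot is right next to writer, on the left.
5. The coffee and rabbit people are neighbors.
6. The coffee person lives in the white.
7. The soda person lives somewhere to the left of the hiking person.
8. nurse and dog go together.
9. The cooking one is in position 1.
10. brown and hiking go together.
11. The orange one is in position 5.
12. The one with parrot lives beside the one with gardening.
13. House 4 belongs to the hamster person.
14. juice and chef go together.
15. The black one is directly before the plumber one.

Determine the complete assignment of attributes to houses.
Solution:

House | Job | Pet | Color | Hobby | Drink
-----------------------------------------
  1   | pilot | parrot | white | cooking | coffee
  2   | writer | rabbit | black | gardening | soda
  3   | plumber | cat | brown | hiking | tea
  4   | chef | hamster | gray | reading | juice
  5   | nurse | dog | orange | painting | smoothie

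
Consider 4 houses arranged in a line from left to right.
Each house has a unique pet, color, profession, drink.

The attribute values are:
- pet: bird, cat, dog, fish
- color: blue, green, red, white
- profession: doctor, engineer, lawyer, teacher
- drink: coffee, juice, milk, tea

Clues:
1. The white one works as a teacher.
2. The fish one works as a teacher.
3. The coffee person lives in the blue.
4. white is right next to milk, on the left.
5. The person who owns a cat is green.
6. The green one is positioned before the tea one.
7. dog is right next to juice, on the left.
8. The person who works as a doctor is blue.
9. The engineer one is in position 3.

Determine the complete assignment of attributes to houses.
Solution:

House | Pet | Color | Profession | Drink
----------------------------------------
  1   | dog | blue | doctor | coffee
  2   | fish | white | teacher | juice
  3   | cat | green | engineer | milk
  4   | bird | red | lawyer | tea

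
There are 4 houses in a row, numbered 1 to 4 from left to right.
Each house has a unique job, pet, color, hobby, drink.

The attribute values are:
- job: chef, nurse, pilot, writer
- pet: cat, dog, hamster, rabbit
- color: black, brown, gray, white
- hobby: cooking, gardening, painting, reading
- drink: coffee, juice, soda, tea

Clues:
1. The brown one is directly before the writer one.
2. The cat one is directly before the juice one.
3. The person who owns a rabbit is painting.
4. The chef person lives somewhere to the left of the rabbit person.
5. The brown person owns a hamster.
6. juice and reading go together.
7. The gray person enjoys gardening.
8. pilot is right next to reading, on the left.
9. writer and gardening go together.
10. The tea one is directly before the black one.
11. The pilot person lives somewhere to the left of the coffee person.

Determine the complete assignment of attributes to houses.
Solution:

House | Job | Pet | Color | Hobby | Drink
-----------------------------------------
  1   | pilot | cat | white | cooking | soda
  2   | chef | hamster | brown | reading | juice
  3   | writer | dog | gray | gardening | tea
  4   | nurse | rabbit | black | painting | coffee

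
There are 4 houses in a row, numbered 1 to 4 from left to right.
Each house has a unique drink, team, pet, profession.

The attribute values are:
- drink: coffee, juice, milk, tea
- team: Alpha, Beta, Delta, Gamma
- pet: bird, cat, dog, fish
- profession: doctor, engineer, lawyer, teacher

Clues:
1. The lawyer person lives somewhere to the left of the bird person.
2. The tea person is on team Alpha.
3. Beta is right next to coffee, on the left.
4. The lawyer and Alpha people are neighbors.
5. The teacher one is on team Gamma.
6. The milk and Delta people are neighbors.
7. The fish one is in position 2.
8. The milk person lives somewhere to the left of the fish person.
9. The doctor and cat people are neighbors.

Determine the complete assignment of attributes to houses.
Solution:

House | Drink | Team | Pet | Profession
---------------------------------------
  1   | milk | Beta | dog | engineer
  2   | coffee | Delta | fish | lawyer
  3   | tea | Alpha | bird | doctor
  4   | juice | Gamma | cat | teacher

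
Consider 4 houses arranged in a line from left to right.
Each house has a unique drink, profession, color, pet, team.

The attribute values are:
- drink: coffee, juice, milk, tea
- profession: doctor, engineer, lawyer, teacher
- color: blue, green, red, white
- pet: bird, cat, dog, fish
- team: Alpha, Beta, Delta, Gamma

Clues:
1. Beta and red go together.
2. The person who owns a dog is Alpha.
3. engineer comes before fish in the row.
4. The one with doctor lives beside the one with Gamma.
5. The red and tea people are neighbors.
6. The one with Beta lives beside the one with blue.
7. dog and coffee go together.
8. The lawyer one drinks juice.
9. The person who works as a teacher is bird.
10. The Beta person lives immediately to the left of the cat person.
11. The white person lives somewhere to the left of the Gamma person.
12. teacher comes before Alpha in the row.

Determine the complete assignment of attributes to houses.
Solution:

House | Drink | Profession | Color | Pet | Team
-----------------------------------------------
  1   | milk | teacher | red | bird | Beta
  2   | tea | engineer | blue | cat | Delta
  3   | coffee | doctor | white | dog | Alpha
  4   | juice | lawyer | green | fish | Gamma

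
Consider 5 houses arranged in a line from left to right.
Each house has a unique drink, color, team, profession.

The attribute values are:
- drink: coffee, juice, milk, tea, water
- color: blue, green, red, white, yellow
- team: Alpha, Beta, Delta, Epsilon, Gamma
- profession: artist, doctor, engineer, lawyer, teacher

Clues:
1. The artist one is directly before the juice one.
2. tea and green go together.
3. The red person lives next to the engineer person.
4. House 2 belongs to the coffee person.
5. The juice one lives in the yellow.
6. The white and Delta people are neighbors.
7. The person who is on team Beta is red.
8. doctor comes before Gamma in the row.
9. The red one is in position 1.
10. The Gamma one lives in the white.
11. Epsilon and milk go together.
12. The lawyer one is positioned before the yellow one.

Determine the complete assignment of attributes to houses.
Solution:

House | Drink | Color | Team | Profession
-----------------------------------------
  1   | water | red | Beta | doctor
  2   | coffee | white | Gamma | engineer
  3   | tea | green | Delta | lawyer
  4   | milk | blue | Epsilon | artist
  5   | juice | yellow | Alpha | teacher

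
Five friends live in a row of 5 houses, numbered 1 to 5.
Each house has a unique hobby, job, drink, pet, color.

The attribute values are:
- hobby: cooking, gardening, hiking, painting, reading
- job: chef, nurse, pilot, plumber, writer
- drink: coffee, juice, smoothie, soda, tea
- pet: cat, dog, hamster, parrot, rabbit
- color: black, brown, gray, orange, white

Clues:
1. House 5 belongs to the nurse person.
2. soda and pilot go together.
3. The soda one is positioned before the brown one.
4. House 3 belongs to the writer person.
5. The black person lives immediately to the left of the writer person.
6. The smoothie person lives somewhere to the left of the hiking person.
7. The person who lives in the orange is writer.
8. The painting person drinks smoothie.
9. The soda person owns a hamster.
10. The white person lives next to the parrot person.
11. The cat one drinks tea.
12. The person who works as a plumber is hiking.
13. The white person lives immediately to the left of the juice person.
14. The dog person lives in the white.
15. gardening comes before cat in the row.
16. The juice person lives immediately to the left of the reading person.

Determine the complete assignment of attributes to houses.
Solution:

House | Hobby | Job | Drink | Pet | Color
-----------------------------------------
  1   | painting | chef | smoothie | dog | white
  2   | hiking | plumber | juice | parrot | black
  3   | reading | writer | coffee | rabbit | orange
  4   | gardening | pilot | soda | hamster | gray
  5   | cooking | nurse | tea | cat | brown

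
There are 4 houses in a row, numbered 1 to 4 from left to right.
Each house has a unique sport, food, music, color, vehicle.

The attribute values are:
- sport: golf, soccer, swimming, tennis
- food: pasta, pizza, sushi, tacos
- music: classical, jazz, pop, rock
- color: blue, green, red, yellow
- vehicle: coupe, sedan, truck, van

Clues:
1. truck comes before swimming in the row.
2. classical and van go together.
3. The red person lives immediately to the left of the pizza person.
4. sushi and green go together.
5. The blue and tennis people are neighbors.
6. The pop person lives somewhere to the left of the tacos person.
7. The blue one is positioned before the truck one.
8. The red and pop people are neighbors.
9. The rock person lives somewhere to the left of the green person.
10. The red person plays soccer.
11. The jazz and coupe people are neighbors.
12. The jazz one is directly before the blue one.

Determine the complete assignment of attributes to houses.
Solution:

House | Sport | Food | Music | Color | Vehicle
----------------------------------------------
  1   | soccer | pasta | jazz | red | sedan
  2   | golf | pizza | pop | blue | coupe
  3   | tennis | tacos | rock | yellow | truck
  4   | swimming | sushi | classical | green | van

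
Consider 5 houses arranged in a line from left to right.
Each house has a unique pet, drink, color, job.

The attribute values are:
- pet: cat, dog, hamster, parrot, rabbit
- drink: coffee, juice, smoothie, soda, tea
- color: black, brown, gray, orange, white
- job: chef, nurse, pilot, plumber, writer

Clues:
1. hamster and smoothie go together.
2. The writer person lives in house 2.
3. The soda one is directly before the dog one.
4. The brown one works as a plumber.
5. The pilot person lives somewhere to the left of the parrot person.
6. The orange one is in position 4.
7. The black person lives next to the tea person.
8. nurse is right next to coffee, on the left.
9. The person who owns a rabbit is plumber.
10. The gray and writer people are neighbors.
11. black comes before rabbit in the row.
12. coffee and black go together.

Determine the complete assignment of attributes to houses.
Solution:

House | Pet | Drink | Color | Job
---------------------------------
  1   | cat | soda | gray | nurse
  2   | dog | coffee | black | writer
  3   | rabbit | tea | brown | plumber
  4   | hamster | smoothie | orange | pilot
  5   | parrot | juice | white | chef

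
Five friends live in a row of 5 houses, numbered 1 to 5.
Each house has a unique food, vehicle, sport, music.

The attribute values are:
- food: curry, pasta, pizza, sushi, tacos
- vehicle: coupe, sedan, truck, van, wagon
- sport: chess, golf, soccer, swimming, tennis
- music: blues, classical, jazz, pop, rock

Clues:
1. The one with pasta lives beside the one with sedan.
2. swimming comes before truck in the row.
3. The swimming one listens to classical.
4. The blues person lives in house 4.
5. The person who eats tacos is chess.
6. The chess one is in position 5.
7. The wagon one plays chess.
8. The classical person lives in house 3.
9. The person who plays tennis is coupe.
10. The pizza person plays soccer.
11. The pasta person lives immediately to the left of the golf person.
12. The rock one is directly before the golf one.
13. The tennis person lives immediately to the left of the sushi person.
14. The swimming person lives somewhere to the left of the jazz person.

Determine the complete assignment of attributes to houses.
Solution:

House | Food | Vehicle | Sport | Music
--------------------------------------
  1   | pasta | coupe | tennis | rock
  2   | sushi | sedan | golf | pop
  3   | curry | van | swimming | classical
  4   | pizza | truck | soccer | blues
  5   | tacos | wagon | chess | jazz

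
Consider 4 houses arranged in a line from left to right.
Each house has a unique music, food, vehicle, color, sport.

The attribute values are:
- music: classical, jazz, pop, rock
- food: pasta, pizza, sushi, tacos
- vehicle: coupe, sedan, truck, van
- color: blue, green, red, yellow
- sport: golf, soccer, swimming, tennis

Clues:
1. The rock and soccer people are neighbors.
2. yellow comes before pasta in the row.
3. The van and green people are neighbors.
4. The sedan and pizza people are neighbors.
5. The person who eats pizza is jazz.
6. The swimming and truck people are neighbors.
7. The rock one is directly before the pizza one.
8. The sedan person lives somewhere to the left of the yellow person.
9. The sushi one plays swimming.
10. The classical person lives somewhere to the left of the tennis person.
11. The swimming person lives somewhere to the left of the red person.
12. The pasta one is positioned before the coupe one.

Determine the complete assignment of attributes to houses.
Solution:

House | Music | Food | Vehicle | Color | Sport
----------------------------------------------
  1   | rock | sushi | sedan | blue | swimming
  2   | jazz | pizza | truck | yellow | soccer
  3   | classical | pasta | van | red | golf
  4   | pop | tacos | coupe | green | tennis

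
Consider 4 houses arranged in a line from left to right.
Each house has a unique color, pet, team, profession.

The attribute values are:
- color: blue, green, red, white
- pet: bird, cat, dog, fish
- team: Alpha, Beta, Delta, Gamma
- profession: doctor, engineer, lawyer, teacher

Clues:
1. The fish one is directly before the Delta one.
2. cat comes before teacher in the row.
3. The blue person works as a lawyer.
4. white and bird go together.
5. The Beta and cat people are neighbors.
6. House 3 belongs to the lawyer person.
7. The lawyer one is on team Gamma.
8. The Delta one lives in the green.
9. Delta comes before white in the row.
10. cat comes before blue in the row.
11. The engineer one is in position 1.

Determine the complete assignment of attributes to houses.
Solution:

House | Color | Pet | Team | Profession
---------------------------------------
  1   | red | fish | Beta | engineer
  2   | green | cat | Delta | doctor
  3   | blue | dog | Gamma | lawyer
  4   | white | bird | Alpha | teacher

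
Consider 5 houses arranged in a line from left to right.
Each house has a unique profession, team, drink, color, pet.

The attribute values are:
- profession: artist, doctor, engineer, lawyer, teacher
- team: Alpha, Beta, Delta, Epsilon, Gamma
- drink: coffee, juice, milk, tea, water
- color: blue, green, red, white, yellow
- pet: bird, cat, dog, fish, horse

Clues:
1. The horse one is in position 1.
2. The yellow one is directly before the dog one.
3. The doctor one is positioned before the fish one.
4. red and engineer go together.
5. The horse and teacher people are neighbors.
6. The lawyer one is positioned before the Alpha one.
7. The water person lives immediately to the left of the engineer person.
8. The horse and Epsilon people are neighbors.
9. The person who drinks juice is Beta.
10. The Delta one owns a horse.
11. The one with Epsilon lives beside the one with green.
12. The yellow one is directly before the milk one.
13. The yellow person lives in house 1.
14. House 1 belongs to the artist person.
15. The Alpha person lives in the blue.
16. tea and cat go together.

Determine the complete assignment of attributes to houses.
Solution:

House | Profession | Team | Drink | Color | Pet
-----------------------------------------------
  1   | artist | Delta | coffee | yellow | horse
  2   | teacher | Epsilon | milk | white | dog
  3   | lawyer | Gamma | tea | green | cat
  4   | doctor | Alpha | water | blue | bird
  5   | engineer | Beta | juice | red | fish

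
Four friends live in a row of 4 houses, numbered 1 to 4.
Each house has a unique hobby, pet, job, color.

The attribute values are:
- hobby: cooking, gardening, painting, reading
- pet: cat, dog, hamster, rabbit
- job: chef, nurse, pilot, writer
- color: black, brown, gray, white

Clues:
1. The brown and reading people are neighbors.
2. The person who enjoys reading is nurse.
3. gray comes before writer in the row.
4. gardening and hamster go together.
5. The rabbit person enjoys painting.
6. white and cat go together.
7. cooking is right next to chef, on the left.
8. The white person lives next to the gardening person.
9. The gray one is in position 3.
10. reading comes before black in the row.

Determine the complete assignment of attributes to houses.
Solution:

House | Hobby | Pet | Job | Color
---------------------------------
  1   | cooking | cat | pilot | white
  2   | gardening | hamster | chef | brown
  3   | reading | dog | nurse | gray
  4   | painting | rabbit | writer | black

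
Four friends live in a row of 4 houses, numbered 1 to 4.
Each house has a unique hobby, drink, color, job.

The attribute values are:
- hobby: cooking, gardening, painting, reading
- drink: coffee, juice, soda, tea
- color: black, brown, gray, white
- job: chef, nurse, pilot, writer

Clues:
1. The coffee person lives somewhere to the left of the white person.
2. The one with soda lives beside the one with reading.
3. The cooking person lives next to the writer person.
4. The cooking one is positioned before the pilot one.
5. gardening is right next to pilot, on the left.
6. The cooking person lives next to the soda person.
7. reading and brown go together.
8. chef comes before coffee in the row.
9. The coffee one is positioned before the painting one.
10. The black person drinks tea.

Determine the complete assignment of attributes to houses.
Solution:

House | Hobby | Drink | Color | Job
-----------------------------------
  1   | cooking | tea | black | chef
  2   | gardening | soda | gray | writer
  3   | reading | coffee | brown | pilot
  4   | painting | juice | white | nurse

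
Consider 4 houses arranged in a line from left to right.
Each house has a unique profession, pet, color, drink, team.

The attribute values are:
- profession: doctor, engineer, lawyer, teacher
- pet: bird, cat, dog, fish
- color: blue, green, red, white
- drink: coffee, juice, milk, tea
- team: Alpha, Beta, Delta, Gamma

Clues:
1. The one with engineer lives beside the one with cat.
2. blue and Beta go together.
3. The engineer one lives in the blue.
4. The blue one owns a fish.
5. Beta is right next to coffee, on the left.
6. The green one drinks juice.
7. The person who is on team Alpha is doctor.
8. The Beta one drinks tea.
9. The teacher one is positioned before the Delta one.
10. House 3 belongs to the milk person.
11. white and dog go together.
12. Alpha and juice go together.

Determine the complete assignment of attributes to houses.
Solution:

House | Profession | Pet | Color | Drink | Team
-----------------------------------------------
  1   | engineer | fish | blue | tea | Beta
  2   | teacher | cat | red | coffee | Gamma
  3   | lawyer | dog | white | milk | Delta
  4   | doctor | bird | green | juice | Alpha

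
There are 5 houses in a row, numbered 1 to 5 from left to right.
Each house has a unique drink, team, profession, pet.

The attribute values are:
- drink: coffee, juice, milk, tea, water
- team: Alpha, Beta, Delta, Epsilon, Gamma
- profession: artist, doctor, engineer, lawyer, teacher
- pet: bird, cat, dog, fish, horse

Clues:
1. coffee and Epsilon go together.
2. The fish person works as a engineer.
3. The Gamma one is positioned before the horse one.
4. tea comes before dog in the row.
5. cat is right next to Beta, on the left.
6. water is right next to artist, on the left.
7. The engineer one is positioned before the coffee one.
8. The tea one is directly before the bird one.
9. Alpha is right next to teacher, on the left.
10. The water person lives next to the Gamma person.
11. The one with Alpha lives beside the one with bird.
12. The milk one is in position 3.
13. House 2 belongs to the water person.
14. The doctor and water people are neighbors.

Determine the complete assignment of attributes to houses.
Solution:

House | Drink | Team | Profession | Pet
---------------------------------------
  1   | tea | Alpha | doctor | cat
  2   | water | Beta | teacher | bird
  3   | milk | Gamma | artist | dog
  4   | juice | Delta | engineer | fish
  5   | coffee | Epsilon | lawyer | horse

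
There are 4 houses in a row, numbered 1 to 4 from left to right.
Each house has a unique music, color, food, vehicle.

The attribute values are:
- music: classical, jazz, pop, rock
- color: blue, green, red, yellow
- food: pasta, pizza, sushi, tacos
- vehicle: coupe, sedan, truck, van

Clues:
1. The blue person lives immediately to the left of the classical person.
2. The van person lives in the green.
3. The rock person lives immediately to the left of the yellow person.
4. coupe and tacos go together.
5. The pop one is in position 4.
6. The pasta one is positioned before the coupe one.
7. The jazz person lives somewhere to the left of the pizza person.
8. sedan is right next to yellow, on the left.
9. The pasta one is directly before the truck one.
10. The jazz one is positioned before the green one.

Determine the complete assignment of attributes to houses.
Solution:

House | Music | Color | Food | Vehicle
--------------------------------------
  1   | rock | blue | pasta | sedan
  2   | classical | yellow | sushi | truck
  3   | jazz | red | tacos | coupe
  4   | pop | green | pizza | van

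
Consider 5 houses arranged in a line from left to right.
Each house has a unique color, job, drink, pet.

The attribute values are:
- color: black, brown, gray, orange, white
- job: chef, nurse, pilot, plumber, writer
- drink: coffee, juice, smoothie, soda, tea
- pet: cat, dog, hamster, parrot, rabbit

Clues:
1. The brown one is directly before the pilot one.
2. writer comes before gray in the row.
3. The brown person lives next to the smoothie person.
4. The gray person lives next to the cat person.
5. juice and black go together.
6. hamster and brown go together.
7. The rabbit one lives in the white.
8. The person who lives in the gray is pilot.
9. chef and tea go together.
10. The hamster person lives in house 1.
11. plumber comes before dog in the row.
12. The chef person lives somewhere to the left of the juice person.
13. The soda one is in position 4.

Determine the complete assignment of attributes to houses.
Solution:

House | Color | Job | Drink | Pet
---------------------------------
  1   | brown | writer | coffee | hamster
  2   | gray | pilot | smoothie | parrot
  3   | orange | chef | tea | cat
  4   | white | plumber | soda | rabbit
  5   | black | nurse | juice | dog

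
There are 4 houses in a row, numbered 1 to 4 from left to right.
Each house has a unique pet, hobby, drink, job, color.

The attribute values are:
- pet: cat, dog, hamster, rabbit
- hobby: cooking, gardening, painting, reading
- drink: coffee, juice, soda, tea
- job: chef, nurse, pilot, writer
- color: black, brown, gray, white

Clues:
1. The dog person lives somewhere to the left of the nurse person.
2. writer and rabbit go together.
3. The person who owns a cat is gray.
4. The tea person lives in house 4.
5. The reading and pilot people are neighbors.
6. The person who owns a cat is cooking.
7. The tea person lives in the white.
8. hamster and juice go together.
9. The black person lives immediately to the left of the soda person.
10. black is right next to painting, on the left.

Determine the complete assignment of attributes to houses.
Solution:

House | Pet | Hobby | Drink | Job | Color
-----------------------------------------
  1   | hamster | reading | juice | chef | black
  2   | dog | painting | soda | pilot | brown
  3   | cat | cooking | coffee | nurse | gray
  4   | rabbit | gardening | tea | writer | white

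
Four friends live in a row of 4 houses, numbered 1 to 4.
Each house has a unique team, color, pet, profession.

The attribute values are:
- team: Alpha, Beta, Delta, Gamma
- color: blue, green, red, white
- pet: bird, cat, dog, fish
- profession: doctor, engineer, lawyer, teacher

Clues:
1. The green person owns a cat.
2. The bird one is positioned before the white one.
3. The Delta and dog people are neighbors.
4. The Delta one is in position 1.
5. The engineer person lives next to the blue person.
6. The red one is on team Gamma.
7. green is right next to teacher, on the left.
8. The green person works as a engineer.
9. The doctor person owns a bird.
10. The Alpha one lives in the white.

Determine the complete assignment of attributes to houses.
Solution:

House | Team | Color | Pet | Profession
---------------------------------------
  1   | Delta | green | cat | engineer
  2   | Beta | blue | dog | teacher
  3   | Gamma | red | bird | doctor
  4   | Alpha | white | fish | lawyer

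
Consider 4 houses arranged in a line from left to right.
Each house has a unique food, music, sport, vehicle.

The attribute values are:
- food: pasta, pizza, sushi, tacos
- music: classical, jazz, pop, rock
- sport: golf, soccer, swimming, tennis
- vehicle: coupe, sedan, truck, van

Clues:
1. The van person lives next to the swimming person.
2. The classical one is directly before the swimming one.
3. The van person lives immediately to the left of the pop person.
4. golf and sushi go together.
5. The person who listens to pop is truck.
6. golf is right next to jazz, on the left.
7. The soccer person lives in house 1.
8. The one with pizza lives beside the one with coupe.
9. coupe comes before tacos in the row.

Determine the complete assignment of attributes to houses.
Solution:

House | Food | Music | Sport | Vehicle
--------------------------------------
  1   | pasta | classical | soccer | van
  2   | pizza | pop | swimming | truck
  3   | sushi | rock | golf | coupe
  4   | tacos | jazz | tennis | sedan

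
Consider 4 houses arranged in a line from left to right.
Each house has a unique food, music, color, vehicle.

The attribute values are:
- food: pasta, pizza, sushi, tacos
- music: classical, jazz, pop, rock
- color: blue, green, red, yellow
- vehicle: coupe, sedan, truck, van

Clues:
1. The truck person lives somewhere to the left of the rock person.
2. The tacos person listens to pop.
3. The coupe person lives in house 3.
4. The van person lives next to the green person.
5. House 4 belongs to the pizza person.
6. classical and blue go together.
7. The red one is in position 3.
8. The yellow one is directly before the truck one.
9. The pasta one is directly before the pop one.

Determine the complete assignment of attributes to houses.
Solution:

House | Food | Music | Color | Vehicle
--------------------------------------
  1   | pasta | jazz | yellow | van
  2   | tacos | pop | green | truck
  3   | sushi | rock | red | coupe
  4   | pizza | classical | blue | sedan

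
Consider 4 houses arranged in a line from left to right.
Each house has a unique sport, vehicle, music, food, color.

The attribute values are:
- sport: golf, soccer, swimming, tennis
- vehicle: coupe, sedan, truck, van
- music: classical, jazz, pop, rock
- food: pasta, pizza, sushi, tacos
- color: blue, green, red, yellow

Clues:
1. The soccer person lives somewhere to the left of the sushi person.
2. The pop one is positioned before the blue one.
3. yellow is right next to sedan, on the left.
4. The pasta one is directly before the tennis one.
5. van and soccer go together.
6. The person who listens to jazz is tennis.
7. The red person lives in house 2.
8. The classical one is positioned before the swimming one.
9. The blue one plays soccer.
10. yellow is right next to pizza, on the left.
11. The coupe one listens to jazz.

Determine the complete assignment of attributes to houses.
Solution:

House | Sport | Vehicle | Music | Food | Color
----------------------------------------------
  1   | golf | truck | classical | tacos | yellow
  2   | swimming | sedan | pop | pizza | red
  3   | soccer | van | rock | pasta | blue
  4   | tennis | coupe | jazz | sushi | green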